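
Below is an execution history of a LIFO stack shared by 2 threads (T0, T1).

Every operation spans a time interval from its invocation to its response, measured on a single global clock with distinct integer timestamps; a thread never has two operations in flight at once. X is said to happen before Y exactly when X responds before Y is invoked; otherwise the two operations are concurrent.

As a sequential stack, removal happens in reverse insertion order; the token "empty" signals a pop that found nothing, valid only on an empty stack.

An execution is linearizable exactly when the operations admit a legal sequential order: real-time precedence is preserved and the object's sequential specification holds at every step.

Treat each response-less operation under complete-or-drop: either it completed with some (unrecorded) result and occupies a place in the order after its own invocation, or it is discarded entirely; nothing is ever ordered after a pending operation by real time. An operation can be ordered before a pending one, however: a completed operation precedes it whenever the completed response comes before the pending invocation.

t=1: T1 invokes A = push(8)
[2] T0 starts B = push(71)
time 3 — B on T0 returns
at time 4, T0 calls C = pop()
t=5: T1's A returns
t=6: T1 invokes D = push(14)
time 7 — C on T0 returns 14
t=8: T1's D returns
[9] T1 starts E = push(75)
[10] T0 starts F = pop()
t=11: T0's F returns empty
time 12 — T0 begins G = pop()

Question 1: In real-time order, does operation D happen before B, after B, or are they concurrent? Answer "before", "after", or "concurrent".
D spans [6,8], B spans [2,3]
resp(B)=3 < inv(D)=6

after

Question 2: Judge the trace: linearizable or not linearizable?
through event 10 a valid linearization exists; event 11 (F responding at time 11) ends that
no legal order exists: 5 real-time-consistent candidates over 5 completed LIFO stack operations, all rejected
no completion choice of the 1 pending operation (E) rescues it — every subset was tried
sample order A, B, C, D, F (pending dropped) stalls at step 3 — C pop() → 14 has no legal effect
sample order A, B, D, C, F (pending dropped) stalls at step 5 — F pop() → empty has no legal effect

not linearizable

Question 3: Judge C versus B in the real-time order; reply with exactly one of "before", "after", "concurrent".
C spans [4,7], B spans [2,3]
resp(B)=3 < inv(C)=4

after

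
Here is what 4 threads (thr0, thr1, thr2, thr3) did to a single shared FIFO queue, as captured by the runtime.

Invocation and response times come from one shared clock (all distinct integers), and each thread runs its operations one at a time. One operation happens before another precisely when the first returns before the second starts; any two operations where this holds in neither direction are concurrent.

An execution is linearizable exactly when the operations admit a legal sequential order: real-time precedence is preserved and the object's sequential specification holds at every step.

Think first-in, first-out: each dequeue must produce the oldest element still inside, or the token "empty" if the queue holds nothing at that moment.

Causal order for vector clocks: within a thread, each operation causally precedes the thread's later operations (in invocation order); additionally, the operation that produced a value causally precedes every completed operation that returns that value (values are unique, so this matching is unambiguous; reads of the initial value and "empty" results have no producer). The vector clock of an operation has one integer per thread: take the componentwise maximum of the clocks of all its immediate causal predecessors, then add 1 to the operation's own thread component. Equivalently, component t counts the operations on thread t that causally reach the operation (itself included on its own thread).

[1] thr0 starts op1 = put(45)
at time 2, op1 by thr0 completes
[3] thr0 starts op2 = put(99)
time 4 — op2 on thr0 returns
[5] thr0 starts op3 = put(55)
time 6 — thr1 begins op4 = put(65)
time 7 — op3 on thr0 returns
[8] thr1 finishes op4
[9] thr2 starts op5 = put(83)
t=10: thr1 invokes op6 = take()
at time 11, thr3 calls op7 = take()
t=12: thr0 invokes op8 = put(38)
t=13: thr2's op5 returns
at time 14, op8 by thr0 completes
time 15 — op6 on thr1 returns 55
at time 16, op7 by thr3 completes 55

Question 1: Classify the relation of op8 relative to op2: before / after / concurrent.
after

op8 spans [12,14], op2 spans [3,4]
resp(op2)=4 < inv(op8)=12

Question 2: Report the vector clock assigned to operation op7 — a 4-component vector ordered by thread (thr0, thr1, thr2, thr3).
(3, 0, 0, 1)

root op op5, invoked 9: fresh clock plus thr2's own tick → (0, 0, 1, 0)
root op op4, invoked 6: fresh clock plus thr1's own tick → (0, 1, 0, 0)
root op op1, invoked 1: fresh clock plus thr0's own tick → (1, 0, 0, 0)
op2, invoked 3, takes VC(op1)=(1, 0, 0, 0) under max, adds 1 for thr0 → (2, 0, 0, 0)
op3, invoked 5, takes VC(op2)=(2, 0, 0, 0) under max, adds 1 for thr0 → (3, 0, 0, 0)
op7, invoked 11, takes VC(op3)=(3, 0, 0, 0) under max, adds 1 for thr3 → (3, 0, 0, 1)
op8, invoked 12, takes VC(op3)=(3, 0, 0, 0) under max, adds 1 for thr0 → (4, 0, 0, 0)
op6, invoked 10, takes VC(op3)=(3, 0, 0, 0), VC(op4)=(0, 1, 0, 0) under max, adds 1 for thr1 → (3, 2, 0, 0)
target: VC(op7) = (3, 0, 0, 1)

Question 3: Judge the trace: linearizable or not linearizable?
not linearizable

the violation lands at event 15, op6's response at time 15: events 1..14 linearize, events 1..15 do not
12 orders of the 7 completed FIFO queue ops respect real time; none is legal
include/drop combinations of the 1 pending operation (op7) were all tried; none helps
e.g. op1, op2, op3, op4, op5, op6, op8 (pending dropped): illegal at step 6, since op6 take() → 55 cannot apply there
e.g. op1, op2, op3, op4, op5, op8, op6 (pending dropped): illegal at step 7, since op6 take() → 55 cannot apply there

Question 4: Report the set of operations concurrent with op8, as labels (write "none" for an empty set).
op5, op6, op7

op8 spans [12,14]; an op avoiding the whole window 12..14 is ordered, any other is concurrent
op1 [1,2]: before
op2 [3,4]: before
op3 [5,7]: before
op4 [6,8]: before
op5 [9,13]: concurrent
op6 [10,15]: concurrent
op7 [11,16]: concurrent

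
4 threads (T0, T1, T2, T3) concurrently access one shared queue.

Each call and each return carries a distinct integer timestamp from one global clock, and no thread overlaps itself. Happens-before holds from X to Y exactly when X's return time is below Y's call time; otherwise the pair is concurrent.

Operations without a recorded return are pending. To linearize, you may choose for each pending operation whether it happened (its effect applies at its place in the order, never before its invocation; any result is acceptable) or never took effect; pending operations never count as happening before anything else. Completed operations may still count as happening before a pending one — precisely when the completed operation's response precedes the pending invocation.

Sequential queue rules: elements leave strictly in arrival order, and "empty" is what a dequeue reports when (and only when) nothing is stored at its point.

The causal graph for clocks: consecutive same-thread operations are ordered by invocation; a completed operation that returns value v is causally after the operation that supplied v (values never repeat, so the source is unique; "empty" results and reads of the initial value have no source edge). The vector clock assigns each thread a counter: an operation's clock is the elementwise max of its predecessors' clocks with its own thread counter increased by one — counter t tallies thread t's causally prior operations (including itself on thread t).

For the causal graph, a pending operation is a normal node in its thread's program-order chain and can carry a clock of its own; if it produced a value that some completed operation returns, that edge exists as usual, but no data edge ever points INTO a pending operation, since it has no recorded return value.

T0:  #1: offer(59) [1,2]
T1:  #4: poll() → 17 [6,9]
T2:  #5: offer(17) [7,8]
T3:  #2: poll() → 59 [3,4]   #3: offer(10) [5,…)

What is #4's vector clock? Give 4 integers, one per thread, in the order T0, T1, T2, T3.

#5 (invocation 7): nothing precedes it; T2's component alone gives (0, 0, 1, 0)
#1 (invocation 1): nothing precedes it; T0's component alone gives (1, 0, 0, 0)
merge at #4 (invoked 6): VC(#5)=(0, 0, 1, 0), own-thread bump on T1 → (0, 1, 1, 0)
merge at #2 (invoked 3): VC(#1)=(1, 0, 0, 0), own-thread bump on T3 → (1, 0, 0, 1)
merge at #3 (invoked 5): VC(#2)=(1, 0, 0, 1), own-thread bump on T3 → (1, 0, 0, 2)
target: VC(#4) = (0, 1, 1, 0)

(0, 1, 1, 0)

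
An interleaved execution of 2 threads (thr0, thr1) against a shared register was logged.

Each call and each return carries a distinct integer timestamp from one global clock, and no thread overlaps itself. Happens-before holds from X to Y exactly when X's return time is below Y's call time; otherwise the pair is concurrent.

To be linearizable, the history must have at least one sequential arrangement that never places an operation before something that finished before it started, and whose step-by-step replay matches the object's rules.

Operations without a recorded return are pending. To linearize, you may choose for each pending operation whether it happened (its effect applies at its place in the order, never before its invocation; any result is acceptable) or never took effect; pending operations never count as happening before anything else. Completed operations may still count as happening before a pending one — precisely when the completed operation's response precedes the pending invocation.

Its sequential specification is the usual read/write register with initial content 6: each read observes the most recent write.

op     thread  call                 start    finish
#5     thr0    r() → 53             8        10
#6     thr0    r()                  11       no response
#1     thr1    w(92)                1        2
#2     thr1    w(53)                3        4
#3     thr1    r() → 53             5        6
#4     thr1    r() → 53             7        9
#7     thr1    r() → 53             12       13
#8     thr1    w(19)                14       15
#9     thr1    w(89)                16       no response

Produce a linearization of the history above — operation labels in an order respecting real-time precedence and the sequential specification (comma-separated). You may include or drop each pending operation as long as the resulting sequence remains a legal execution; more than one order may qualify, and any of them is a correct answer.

#1, #2, #3, #4, #5, #6, #7, #8

1. #1 w(92), leaving value 92
2. #2 w(53), leaving value 53
3. #3 r() → 53, leaving value 53
4. #4 r() → 53, leaving value 53
5. #5 r() → 53, leaving value 53
6. #6 r() (pending, included), leaving value 53
7. #7 r() → 53, leaving value 53
8. #8 w(19), leaving value 19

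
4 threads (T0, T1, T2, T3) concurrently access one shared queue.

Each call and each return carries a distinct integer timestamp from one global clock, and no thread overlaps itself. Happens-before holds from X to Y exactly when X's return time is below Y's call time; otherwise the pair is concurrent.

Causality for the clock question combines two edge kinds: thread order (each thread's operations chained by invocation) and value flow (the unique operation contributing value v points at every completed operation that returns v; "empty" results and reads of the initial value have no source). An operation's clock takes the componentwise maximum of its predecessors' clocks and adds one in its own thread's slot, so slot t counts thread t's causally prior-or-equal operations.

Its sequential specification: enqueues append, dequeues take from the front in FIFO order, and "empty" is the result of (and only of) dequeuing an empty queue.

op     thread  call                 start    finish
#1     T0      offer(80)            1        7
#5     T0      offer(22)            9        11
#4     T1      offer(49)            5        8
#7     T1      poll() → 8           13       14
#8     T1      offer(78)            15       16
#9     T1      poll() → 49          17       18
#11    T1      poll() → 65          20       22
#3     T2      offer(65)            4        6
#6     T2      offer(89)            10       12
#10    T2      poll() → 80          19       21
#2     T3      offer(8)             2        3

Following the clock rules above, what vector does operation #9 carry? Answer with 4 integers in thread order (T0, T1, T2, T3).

(0, 4, 0, 1)

#2, invoked 2, has no incoming edges; only T3's bump applies → (0, 0, 0, 1)
#3, invoked 4, has no incoming edges; only T2's bump applies → (0, 0, 1, 0)
#4, invoked 5, has no incoming edges; only T1's bump applies → (0, 1, 0, 0)
#1, invoked 1, has no incoming edges; only T0's bump applies → (1, 0, 0, 0)
invoked at 10, #6 merges VC(#3)=(0, 0, 1, 0) and bumps T2's slot → (0, 0, 2, 0)
invoked at 9, #5 merges VC(#1)=(1, 0, 0, 0) and bumps T0's slot → (2, 0, 0, 0)
invoked at 13, #7 merges VC(#2)=(0, 0, 0, 1), VC(#4)=(0, 1, 0, 0) and bumps T1's slot → (0, 2, 0, 1)
invoked at 15, #8 merges VC(#7)=(0, 2, 0, 1) and bumps T1's slot → (0, 3, 0, 1)
invoked at 19, #10 merges VC(#1)=(1, 0, 0, 0), VC(#6)=(0, 0, 2, 0) and bumps T2's slot → (1, 0, 3, 0)
invoked at 17, #9 merges VC(#4)=(0, 1, 0, 0), VC(#8)=(0, 3, 0, 1) and bumps T1's slot → (0, 4, 0, 1)
invoked at 20, #11 merges VC(#3)=(0, 0, 1, 0), VC(#9)=(0, 4, 0, 1) and bumps T1's slot → (0, 5, 1, 1)
target: VC(#9) = (0, 4, 0, 1)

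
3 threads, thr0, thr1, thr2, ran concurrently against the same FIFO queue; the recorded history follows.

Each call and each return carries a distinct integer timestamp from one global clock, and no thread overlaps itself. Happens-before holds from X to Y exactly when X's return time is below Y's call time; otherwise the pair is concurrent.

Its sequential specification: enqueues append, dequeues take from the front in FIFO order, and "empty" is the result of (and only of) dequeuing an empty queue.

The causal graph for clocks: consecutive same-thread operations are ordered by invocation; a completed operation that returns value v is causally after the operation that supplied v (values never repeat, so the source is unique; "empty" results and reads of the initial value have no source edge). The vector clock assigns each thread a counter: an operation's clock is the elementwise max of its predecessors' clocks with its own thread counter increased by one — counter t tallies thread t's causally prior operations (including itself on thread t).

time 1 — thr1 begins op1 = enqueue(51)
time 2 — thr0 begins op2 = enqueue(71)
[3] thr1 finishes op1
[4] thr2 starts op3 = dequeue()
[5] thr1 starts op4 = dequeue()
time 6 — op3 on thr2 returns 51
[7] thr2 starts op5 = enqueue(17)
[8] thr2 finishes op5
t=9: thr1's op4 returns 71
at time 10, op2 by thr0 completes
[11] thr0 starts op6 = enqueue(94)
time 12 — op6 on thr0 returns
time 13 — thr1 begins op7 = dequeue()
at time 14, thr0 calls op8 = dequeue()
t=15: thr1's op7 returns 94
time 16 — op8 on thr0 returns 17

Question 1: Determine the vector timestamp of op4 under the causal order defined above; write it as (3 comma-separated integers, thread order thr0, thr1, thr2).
(1, 2, 0)

root op op1, invoked 1: fresh clock plus thr1's own tick → (0, 1, 0)
root op op2, invoked 2: fresh clock plus thr0's own tick → (1, 0, 0)
invoked at 4, op3 merges VC(op1)=(0, 1, 0) and bumps thr2's slot → (0, 1, 1)
invoked at 11, op6 merges VC(op2)=(1, 0, 0) and bumps thr0's slot → (2, 0, 0)
invoked at 7, op5 merges VC(op3)=(0, 1, 1) and bumps thr2's slot → (0, 1, 2)
invoked at 5, op4 merges VC(op1)=(0, 1, 0), VC(op2)=(1, 0, 0) and bumps thr1's slot → (1, 2, 0)
invoked at 13, op7 merges VC(op4)=(1, 2, 0), VC(op6)=(2, 0, 0) and bumps thr1's slot → (2, 3, 0)
invoked at 14, op8 merges VC(op5)=(0, 1, 2), VC(op6)=(2, 0, 0) and bumps thr0's slot → (3, 1, 2)
target: VC(op4) = (1, 2, 0)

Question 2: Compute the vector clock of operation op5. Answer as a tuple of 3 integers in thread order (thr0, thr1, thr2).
(0, 1, 2)

op1 (invocation 1): nothing precedes it; thr1's component alone gives (0, 1, 0)
op2 (invocation 2): nothing precedes it; thr0's component alone gives (1, 0, 0)
op3 (invocation 4): componentwise max over VC(op1)=(0, 1, 0), +1 at thr2, giving (0, 1, 1)
op6 (invocation 11): componentwise max over VC(op2)=(1, 0, 0), +1 at thr0, giving (2, 0, 0)
op5 (invocation 7): componentwise max over VC(op3)=(0, 1, 1), +1 at thr2, giving (0, 1, 2)
op4 (invocation 5): componentwise max over VC(op1)=(0, 1, 0), VC(op2)=(1, 0, 0), +1 at thr1, giving (1, 2, 0)
op7 (invocation 13): componentwise max over VC(op4)=(1, 2, 0), VC(op6)=(2, 0, 0), +1 at thr1, giving (2, 3, 0)
op8 (invocation 14): componentwise max over VC(op5)=(0, 1, 2), VC(op6)=(2, 0, 0), +1 at thr0, giving (3, 1, 2)
target: VC(op5) = (0, 1, 2)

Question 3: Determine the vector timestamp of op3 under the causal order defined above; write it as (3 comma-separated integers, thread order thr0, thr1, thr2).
(0, 1, 1)

op1, invoked 1, has no incoming edges; only thr1's bump applies → (0, 1, 0)
op2, invoked 2, has no incoming edges; only thr0's bump applies → (1, 0, 0)
from VC(op1)=(0, 1, 0), op3 (invoked 4) maxes components and bumps thr2 → (0, 1, 1)
from VC(op2)=(1, 0, 0), op6 (invoked 11) maxes components and bumps thr0 → (2, 0, 0)
from VC(op3)=(0, 1, 1), op5 (invoked 7) maxes components and bumps thr2 → (0, 1, 2)
from VC(op1)=(0, 1, 0), VC(op2)=(1, 0, 0), op4 (invoked 5) maxes components and bumps thr1 → (1, 2, 0)
from VC(op4)=(1, 2, 0), VC(op6)=(2, 0, 0), op7 (invoked 13) maxes components and bumps thr1 → (2, 3, 0)
from VC(op5)=(0, 1, 2), VC(op6)=(2, 0, 0), op8 (invoked 14) maxes components and bumps thr0 → (3, 1, 2)
target: VC(op3) = (0, 1, 1)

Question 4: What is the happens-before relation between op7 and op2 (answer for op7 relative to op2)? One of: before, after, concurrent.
after

op7 spans [13,15], op2 spans [2,10]
resp(op2)=10 < inv(op7)=13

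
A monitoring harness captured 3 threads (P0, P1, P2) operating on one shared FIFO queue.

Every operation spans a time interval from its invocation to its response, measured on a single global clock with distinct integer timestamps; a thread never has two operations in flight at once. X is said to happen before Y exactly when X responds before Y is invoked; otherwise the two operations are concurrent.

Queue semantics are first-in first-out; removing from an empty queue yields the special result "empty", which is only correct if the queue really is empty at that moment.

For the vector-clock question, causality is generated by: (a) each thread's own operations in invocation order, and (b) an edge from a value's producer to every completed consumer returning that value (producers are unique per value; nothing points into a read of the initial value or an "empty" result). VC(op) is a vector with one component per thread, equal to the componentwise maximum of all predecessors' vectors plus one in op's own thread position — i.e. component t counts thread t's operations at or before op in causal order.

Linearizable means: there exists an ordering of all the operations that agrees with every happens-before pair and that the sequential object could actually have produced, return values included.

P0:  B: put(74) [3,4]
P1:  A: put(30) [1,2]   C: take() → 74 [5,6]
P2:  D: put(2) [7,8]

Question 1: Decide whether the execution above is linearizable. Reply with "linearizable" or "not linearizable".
the violation lands at event 6, C's response at time 6: events 1..5 linearize, events 1..6 do not
the sole real-time-consistent order of 3 completed operations fails the FIFO queue replay
one such order, A, B, C, breaks at step 3 where C take() → 74 is illegal

not linearizable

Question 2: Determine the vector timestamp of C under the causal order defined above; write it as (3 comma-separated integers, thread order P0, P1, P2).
Answer: (1, 2, 0)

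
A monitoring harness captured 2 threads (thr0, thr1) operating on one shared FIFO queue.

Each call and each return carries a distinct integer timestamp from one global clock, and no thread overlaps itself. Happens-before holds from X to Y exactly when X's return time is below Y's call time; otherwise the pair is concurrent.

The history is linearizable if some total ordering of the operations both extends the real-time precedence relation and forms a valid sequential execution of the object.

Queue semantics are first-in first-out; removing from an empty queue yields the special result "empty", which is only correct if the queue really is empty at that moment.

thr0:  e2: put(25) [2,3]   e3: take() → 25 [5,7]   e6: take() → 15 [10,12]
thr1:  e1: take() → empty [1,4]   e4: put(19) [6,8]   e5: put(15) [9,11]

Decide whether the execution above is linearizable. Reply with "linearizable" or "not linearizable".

the violation lands at event 12, e6's response at time 12: events 1..11 linearize, events 1..12 do not
all 8 real-time-respecting orders fail — 6 completed FIFO queue operations, no legal replay
e.g. e1, e2, e3, e4, e5, e6: illegal at step 6, since e6 take() → 15 cannot apply there
e.g. e1, e2, e3, e4, e6, e5: illegal at step 5, since e6 take() → 15 cannot apply there

not linearizable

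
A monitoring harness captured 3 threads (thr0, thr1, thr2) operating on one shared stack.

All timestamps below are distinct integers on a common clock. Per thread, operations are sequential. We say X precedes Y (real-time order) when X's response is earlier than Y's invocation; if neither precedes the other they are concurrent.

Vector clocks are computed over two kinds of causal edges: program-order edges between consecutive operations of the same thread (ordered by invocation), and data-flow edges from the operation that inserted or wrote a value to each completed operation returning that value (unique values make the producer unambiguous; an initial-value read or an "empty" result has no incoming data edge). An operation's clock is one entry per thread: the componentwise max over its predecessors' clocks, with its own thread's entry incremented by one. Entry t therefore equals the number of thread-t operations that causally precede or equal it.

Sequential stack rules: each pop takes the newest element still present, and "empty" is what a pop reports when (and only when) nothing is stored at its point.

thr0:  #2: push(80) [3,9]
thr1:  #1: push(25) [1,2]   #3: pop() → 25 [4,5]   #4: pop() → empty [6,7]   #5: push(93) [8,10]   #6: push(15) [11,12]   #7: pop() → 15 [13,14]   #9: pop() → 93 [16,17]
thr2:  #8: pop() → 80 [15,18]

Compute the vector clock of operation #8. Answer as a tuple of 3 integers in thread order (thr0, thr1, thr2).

(1, 0, 1)

invoked at 1, #1 has no predecessors; its own thr1 bump gives (0, 1, 0)
invoked at 3, #2 has no predecessors; its own thr0 bump gives (1, 0, 0)
invoked at 4, #3 merges VC(#1)=(0, 1, 0) and bumps thr1's slot → (0, 2, 0)
invoked at 15, #8 merges VC(#2)=(1, 0, 0) and bumps thr2's slot → (1, 0, 1)
invoked at 6, #4 merges VC(#3)=(0, 2, 0) and bumps thr1's slot → (0, 3, 0)
invoked at 8, #5 merges VC(#4)=(0, 3, 0) and bumps thr1's slot → (0, 4, 0)
invoked at 11, #6 merges VC(#5)=(0, 4, 0) and bumps thr1's slot → (0, 5, 0)
invoked at 13, #7 merges VC(#6)=(0, 5, 0) and bumps thr1's slot → (0, 6, 0)
invoked at 16, #9 merges VC(#5)=(0, 4, 0), VC(#7)=(0, 6, 0) and bumps thr1's slot → (0, 7, 0)
target: VC(#8) = (1, 0, 1)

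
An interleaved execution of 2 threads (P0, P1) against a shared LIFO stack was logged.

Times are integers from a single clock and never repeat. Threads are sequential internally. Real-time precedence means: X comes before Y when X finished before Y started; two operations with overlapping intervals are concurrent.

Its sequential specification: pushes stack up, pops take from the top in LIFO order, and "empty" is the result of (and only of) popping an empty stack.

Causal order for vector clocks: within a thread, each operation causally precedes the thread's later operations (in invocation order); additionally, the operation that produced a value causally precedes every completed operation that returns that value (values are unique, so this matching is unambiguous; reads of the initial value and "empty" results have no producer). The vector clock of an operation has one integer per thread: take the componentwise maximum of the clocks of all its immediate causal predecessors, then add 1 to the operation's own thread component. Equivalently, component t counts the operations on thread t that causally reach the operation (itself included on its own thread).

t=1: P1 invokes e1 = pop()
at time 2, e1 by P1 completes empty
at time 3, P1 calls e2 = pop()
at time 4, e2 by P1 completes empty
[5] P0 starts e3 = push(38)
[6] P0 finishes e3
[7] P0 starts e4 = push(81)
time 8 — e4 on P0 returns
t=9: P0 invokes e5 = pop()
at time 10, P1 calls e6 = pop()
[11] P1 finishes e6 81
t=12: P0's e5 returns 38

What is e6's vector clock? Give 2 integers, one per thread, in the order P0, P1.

root op e1, invoked 1: fresh clock plus P1's own tick → (0, 1)
root op e3, invoked 5: fresh clock plus P0's own tick → (1, 0)
e2, invoked 3, takes VC(e1)=(0, 1) under max, adds 1 for P1 → (0, 2)
e4, invoked 7, takes VC(e3)=(1, 0) under max, adds 1 for P0 → (2, 0)
e5, invoked 9, takes VC(e3)=(1, 0), VC(e4)=(2, 0) under max, adds 1 for P0 → (3, 0)
e6, invoked 10, takes VC(e2)=(0, 2), VC(e4)=(2, 0) under max, adds 1 for P1 → (2, 3)
target: VC(e6) = (2, 3)

(2, 3)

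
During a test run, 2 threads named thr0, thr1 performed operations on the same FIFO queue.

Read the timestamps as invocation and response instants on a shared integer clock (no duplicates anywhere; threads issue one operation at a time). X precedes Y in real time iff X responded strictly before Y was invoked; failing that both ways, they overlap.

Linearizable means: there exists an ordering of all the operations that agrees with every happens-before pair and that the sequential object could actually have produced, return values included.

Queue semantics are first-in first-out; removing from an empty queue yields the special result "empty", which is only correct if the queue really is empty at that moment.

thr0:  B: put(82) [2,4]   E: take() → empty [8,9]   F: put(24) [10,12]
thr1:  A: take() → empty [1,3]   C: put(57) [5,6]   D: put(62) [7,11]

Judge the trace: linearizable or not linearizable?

cut after 8 events: linearizable; cut after 9 events (E responds, time 9): not linearizable
4 completed operations, 2 real-time-consistent orders — every FIFO queue replay fails
no escape via the 1 pending operation (D): every completion choice fails
e.g. A, B, C, E (pending dropped): illegal at step 4, since E take() → empty cannot apply there
e.g. B, A, C, E (pending dropped): illegal at step 2, since A take() → empty cannot apply there

not linearizable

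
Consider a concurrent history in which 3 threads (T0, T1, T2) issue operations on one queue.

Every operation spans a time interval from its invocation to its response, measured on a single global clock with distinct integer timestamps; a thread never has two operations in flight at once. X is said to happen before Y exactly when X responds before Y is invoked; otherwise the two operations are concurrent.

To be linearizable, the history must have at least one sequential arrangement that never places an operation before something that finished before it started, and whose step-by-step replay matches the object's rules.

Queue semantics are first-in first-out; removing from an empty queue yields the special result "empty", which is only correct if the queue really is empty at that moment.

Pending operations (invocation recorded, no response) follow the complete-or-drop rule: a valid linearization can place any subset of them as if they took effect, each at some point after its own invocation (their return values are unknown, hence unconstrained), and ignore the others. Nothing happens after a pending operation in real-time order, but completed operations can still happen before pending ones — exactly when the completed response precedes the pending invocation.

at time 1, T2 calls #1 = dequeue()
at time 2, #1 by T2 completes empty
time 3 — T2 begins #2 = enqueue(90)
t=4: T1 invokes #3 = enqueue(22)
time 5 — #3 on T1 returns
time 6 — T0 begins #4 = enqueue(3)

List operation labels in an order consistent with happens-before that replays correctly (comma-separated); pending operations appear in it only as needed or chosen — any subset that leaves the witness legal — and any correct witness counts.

1. #1 dequeue() → empty, leaving queue <>
2. #2 enqueue(90) (pending, included), leaving queue <90>
3. #3 enqueue(22), leaving queue <90,22>

#1, #2, #3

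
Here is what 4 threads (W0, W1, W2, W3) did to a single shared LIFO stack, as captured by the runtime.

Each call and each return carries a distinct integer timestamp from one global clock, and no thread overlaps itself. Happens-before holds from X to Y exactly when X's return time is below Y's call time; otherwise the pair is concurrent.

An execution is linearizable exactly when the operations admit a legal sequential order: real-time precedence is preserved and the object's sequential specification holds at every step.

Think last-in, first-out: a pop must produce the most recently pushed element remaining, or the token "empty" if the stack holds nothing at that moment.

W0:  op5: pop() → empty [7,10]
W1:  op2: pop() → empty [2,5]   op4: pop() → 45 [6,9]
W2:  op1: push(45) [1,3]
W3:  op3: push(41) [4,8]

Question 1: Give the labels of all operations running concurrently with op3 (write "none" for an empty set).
Answer: op2, op4, op5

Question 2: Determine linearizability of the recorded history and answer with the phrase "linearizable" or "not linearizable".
one valid linearization: op2, op1, op4, op5, op3
1. op2 pop() → empty, leaving stack <>
2. op1 push(45), leaving stack <45>
3. op4 pop() → 45, leaving stack <>
4. op5 pop() → empty, leaving stack <>
5. op3 push(41), leaving stack <41>

linearizable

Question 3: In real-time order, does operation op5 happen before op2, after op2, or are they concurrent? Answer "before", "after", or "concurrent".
Answer: after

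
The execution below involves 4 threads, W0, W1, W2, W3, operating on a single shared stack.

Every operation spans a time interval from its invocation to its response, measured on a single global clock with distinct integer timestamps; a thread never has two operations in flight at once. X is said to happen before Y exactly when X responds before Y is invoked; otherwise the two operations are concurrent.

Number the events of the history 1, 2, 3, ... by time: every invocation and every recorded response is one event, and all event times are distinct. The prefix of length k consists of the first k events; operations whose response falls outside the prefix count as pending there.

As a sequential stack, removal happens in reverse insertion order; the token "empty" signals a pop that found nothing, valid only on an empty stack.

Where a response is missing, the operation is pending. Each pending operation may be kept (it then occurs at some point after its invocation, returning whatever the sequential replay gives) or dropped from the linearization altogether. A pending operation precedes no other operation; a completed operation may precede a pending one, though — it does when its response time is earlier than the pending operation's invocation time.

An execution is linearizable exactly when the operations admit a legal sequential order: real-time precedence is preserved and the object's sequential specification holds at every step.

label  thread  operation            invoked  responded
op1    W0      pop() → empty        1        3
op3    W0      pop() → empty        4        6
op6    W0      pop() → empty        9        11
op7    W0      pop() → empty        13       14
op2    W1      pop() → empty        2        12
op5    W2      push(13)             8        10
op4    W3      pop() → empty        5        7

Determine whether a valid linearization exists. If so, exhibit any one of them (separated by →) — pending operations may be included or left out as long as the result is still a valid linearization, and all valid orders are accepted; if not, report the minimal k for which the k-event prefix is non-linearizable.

not linearizable — minimal violating prefix: 14 events

prefix check: 1..13 passes, 1..14 fails once op7's time-14 response joins
all 24 real-time-respecting orders fail — 7 completed stack operations, no legal replay
sample order op1, op2, op3, op4, op5, op6, op7 stalls at step 6 — op6 pop() → empty has no legal effect
sample order op1, op2, op3, op4, op6, op5, op7 stalls at step 7 — op7 pop() → empty has no legal effect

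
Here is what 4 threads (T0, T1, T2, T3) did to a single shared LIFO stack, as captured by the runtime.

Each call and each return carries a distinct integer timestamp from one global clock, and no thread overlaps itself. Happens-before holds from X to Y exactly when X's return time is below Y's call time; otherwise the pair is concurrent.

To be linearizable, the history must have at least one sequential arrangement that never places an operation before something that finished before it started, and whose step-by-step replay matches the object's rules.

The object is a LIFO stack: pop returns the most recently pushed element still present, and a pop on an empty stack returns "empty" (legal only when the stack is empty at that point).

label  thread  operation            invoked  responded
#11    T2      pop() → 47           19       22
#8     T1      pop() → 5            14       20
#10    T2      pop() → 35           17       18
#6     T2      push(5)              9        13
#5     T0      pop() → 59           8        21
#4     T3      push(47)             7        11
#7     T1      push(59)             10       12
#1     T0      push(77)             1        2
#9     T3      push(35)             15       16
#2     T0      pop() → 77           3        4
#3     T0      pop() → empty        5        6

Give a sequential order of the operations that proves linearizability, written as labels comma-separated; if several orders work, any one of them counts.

step 1: #1 push(77) — stack <77>
step 2: #2 pop() → 77 — stack <>
step 3: #3 pop() → empty — stack <>
step 4: #4 push(47) — stack <47>
step 5: #6 push(5) — stack <47,5>
step 6: #7 push(59) — stack <47,5,59>
step 7: #5 pop() → 59 — stack <47,5>
step 8: #8 pop() → 5 — stack <47>
step 9: #9 push(35) — stack <47,35>
step 10: #10 pop() → 35 — stack <47>
step 11: #11 pop() → 47 — stack <>

#1, #2, #3, #4, #6, #7, #5, #8, #9, #10, #11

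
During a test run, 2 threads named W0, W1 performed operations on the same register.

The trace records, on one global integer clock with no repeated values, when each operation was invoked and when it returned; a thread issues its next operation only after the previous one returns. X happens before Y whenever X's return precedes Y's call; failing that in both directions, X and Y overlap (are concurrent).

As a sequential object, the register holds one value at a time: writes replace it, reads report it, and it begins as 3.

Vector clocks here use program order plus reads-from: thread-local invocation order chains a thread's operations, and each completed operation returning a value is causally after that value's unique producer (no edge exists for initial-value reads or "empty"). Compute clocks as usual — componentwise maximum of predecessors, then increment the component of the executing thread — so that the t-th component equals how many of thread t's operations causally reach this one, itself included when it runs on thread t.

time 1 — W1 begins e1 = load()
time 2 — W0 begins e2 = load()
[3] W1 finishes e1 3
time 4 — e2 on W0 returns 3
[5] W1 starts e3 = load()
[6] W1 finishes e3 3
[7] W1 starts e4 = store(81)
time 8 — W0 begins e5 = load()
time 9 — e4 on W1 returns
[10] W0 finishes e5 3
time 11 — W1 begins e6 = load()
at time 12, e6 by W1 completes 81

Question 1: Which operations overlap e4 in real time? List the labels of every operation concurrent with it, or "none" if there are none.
overlap test against e4 [7,9]: concurrent iff the interval meets 7..9
e1 [1,3]: before
e2 [2,4]: before
e3 [5,6]: before
e5 [8,10]: concurrent
e6 [11,12]: after

e5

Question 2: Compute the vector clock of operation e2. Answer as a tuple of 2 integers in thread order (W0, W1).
VC(e1, invoked at 1): no causal predecessors; +1 on W1 → (0, 1)
VC(e2, invoked at 2): no causal predecessors; +1 on W0 → (1, 0)
e3 (invocation 5): componentwise max over VC(e1)=(0, 1), +1 at W1, giving (0, 2)
e5 (invocation 8): componentwise max over VC(e2)=(1, 0), +1 at W0, giving (2, 0)
e4 (invocation 7): componentwise max over VC(e3)=(0, 2), +1 at W1, giving (0, 3)
e6 (invocation 11): componentwise max over VC(e4)=(0, 3), +1 at W1, giving (0, 4)
target: VC(e2) = (1, 0)

(1, 0)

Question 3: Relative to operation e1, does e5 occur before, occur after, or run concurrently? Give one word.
e5 spans [8,10], e1 spans [1,3]
resp(e1)=3 < inv(e5)=8

after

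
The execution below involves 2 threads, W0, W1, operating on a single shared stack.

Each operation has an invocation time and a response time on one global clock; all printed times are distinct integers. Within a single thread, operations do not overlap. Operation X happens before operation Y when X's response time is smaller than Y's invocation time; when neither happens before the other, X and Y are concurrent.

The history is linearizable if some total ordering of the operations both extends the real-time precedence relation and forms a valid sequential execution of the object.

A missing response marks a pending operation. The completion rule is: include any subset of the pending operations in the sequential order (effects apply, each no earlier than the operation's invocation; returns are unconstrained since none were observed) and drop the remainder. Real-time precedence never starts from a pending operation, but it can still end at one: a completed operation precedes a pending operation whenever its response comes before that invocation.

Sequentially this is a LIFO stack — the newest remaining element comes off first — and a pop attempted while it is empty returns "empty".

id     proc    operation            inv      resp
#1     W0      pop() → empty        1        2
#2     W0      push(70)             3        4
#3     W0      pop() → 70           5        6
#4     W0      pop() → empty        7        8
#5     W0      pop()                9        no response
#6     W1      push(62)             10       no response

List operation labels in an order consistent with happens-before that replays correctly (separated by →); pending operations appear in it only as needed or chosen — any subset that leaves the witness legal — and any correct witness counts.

after step 1 (#1 pop() → empty): stack <>
after step 2 (#2 push(70)): stack <70>
after step 3 (#3 pop() → 70): stack <>
after step 4 (#4 pop() → empty): stack <>

#1 → #2 → #3 → #4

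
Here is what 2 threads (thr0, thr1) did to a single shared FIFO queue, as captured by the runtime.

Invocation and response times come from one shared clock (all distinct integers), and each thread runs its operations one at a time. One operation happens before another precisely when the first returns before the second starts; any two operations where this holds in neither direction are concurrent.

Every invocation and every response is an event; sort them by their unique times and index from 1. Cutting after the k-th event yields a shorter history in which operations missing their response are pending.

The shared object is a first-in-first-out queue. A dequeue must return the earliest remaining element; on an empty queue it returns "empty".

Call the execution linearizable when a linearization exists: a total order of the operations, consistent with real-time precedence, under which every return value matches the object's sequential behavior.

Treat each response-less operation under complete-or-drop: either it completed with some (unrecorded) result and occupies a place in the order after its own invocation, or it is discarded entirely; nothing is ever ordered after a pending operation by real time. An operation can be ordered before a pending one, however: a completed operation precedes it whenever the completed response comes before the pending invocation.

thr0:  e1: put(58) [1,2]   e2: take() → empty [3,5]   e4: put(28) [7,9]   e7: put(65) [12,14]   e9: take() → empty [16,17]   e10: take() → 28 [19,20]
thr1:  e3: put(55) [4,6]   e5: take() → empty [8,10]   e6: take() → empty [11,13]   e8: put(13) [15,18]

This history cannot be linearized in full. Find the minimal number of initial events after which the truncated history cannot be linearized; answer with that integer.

events 1..4 are still linearizable — one witness is e1:
step 1: e1 put(58) — queue <58>
include event 5 — e2 responding at 5 — and every candidate order breaks
including or dropping the 1 pending operation (e3) in any combination fails
e.g. e1, e2 (pending dropped): illegal at step 2, since e2 take() → empty cannot apply there

5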